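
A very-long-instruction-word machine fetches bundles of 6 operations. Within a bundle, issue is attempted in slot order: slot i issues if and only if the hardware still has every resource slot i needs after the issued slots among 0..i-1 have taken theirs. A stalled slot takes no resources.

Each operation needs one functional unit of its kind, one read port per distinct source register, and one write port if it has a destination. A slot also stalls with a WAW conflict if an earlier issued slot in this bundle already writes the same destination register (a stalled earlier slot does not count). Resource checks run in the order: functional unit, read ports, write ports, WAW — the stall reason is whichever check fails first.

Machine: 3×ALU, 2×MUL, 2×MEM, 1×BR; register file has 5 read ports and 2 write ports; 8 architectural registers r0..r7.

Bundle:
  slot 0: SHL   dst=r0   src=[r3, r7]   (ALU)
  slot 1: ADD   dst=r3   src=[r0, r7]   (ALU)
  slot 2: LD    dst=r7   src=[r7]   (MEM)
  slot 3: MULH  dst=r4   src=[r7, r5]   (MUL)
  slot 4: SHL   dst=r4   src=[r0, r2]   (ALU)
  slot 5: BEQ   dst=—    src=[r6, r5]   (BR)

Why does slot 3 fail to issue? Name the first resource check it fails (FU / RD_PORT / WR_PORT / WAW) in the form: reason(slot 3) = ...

slot 0 (ALU): ISSUE — free A2,Mu2,Ld2,B1 rp3 wp1
slot 1 (ALU): ISSUE — free A1,Mu2,Ld2,B1 rp1 wp0
slot 2 (MEM): stall WR_PORT — free A1,Mu2,Ld2,B1 rp1 wp0
slot 3 (MUL): stall RD_PORT — free A1,Mu2,Ld2,B1 rp1 wp0
slot 4 (ALU): stall RD_PORT — free A1,Mu2,Ld2,B1 rp1 wp0
slot 5 (BR): stall RD_PORT — free A1,Mu2,Ld2,B1 rp1 wp0

reason(slot 3) = RD_PORT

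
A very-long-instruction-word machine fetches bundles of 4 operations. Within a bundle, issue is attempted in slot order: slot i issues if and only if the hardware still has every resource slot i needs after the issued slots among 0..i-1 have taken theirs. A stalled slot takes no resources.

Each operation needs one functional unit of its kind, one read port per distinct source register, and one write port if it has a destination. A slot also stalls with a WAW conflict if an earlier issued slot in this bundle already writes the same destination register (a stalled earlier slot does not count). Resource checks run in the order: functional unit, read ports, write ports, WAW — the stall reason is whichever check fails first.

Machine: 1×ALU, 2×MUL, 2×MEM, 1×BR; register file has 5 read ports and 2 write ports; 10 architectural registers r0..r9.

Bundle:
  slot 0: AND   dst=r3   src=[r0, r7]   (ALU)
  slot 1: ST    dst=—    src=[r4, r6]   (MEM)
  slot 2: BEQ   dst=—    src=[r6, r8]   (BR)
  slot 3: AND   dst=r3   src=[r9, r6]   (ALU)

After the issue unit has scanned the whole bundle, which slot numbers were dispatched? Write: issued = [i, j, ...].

[0] ALU needs rd=2 wr=1: ok; after: ALU=0 MUL=2 MEM=2 BR=1, R=3, W=1
[1] MEM needs rd=2 wr=0: ok; after: ALU=0 MUL=2 MEM=1 BR=1, R=1, W=1
[2] BR needs rd=2 wr=0: RD_PORT; after: ALU=0 MUL=2 MEM=1 BR=1, R=1, W=1
[3] ALU needs rd=2 wr=1: FU; after: ALU=0 MUL=2 MEM=1 BR=1, R=1, W=1

issued = [0, 1]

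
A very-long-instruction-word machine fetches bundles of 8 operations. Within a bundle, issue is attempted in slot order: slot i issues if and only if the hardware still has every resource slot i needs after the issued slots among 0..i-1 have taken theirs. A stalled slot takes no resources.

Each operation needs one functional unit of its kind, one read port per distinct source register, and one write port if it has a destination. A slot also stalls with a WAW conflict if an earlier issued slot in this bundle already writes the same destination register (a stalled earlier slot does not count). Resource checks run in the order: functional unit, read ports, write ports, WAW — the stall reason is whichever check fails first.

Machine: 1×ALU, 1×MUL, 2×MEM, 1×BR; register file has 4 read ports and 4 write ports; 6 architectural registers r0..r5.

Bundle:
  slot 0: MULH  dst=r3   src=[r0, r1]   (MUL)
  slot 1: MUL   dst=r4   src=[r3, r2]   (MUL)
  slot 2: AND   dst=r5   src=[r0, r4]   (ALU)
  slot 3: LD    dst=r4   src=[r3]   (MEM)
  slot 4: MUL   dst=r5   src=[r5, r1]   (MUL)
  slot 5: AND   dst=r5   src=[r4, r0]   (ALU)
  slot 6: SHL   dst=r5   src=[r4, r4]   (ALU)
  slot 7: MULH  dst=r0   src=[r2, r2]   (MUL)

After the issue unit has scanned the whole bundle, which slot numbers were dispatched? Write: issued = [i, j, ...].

(0) want 1×MUL +2rd +1wr — yes → AL1|MU0|ME2|BR1|rd2|wr3
(1) want 1×MUL +2rd +1wr — FU → AL1|MU0|ME2|BR1|rd2|wr3
(2) want 1×ALU +2rd +1wr — yes → AL0|MU0|ME2|BR1|rd0|wr2
(3) want 1×MEM +1rd +1wr — RD_PORT → AL0|MU0|ME2|BR1|rd0|wr2
(4) want 1×MUL +2rd +1wr — FU → AL0|MU0|ME2|BR1|rd0|wr2
(5) want 1×ALU +2rd +1wr — FU → AL0|MU0|ME2|BR1|rd0|wr2
(6) want 1×ALU +1rd +1wr — FU → AL0|MU0|ME2|BR1|rd0|wr2
(7) want 1×MUL +1rd +1wr — FU → AL0|MU0|ME2|BR1|rd0|wr2

issued = [0, 2]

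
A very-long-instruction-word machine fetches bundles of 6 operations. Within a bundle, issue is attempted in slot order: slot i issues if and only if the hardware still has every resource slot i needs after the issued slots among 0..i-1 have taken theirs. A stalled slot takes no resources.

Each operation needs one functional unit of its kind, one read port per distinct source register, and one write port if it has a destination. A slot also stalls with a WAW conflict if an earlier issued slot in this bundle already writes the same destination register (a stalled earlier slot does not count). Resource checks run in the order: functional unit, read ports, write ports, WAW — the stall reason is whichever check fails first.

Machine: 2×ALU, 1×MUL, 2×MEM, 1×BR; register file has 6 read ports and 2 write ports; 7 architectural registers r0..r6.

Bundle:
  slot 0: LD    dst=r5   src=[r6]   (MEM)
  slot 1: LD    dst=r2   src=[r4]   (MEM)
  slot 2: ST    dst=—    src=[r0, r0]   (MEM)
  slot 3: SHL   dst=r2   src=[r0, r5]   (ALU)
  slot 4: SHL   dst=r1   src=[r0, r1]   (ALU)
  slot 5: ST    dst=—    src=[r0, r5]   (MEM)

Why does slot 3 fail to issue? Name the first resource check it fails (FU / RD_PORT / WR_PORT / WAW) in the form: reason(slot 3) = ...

reason(slot 3) = WR_PORT

(0) want 1×MEM +1rd +1wr — yes → AL2|MU1|ME1|BR1|rd5|wr1
(1) want 1×MEM +1rd +1wr — yes → AL2|MU1|ME0|BR1|rd4|wr0
(2) want 1×MEM +1rd +0wr — FU → AL2|MU1|ME0|BR1|rd4|wr0
(3) want 1×ALU +2rd +1wr — WR_PORT → AL2|MU1|ME0|BR1|rd4|wr0
(4) want 1×ALU +2rd +1wr — WR_PORT → AL2|MU1|ME0|BR1|rd4|wr0
(5) want 1×MEM +2rd +0wr — FU → AL2|MU1|ME0|BR1|rd4|wr0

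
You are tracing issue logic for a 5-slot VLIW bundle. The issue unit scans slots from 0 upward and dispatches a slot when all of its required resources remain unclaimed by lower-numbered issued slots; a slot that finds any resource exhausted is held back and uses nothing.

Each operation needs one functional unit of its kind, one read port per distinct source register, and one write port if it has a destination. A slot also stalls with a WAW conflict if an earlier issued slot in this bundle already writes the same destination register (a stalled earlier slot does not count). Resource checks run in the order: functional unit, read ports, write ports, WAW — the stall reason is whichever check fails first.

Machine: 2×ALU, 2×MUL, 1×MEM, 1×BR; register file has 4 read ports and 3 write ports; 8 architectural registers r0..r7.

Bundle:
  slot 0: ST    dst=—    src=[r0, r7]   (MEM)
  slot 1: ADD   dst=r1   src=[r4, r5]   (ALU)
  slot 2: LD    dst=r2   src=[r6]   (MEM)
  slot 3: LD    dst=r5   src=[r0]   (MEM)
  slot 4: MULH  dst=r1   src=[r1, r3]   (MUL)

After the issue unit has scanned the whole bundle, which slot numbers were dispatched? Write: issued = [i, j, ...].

issued = [0, 1]

slot 0 (MEM): ISSUE — free A2,Mu2,Ld0,B1 rp2 wp3
slot 1 (ALU): ISSUE — free A1,Mu2,Ld0,B1 rp0 wp2
slot 2 (MEM): stall FU — free A1,Mu2,Ld0,B1 rp0 wp2
slot 3 (MEM): stall FU — free A1,Mu2,Ld0,B1 rp0 wp2
slot 4 (MUL): stall RD_PORT — free A1,Mu2,Ld0,B1 rp0 wp2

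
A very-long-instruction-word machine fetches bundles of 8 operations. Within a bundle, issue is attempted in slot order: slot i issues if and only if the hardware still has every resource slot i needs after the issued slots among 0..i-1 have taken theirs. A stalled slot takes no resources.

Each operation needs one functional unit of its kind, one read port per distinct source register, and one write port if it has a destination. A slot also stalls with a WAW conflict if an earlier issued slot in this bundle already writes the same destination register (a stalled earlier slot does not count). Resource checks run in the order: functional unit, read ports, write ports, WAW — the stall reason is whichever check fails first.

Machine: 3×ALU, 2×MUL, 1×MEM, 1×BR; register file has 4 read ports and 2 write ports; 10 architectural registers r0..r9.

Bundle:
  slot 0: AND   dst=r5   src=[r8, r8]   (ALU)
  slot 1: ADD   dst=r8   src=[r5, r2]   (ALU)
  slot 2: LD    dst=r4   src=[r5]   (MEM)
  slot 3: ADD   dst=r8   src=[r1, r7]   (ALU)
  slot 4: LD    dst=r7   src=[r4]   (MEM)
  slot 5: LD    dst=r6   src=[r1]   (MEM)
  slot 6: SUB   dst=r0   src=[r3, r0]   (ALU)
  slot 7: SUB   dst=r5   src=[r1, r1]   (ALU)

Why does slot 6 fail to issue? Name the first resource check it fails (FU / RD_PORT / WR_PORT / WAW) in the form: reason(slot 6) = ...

slot 0 (ALU): ISSUE — free A2,Mu2,Ld1,B1 rp3 wp1
slot 1 (ALU): ISSUE — free A1,Mu2,Ld1,B1 rp1 wp0
slot 2 (MEM): stall WR_PORT — free A1,Mu2,Ld1,B1 rp1 wp0
slot 3 (ALU): stall RD_PORT — free A1,Mu2,Ld1,B1 rp1 wp0
slot 4 (MEM): stall WR_PORT — free A1,Mu2,Ld1,B1 rp1 wp0
slot 5 (MEM): stall WR_PORT — free A1,Mu2,Ld1,B1 rp1 wp0
slot 6 (ALU): stall RD_PORT — free A1,Mu2,Ld1,B1 rp1 wp0
slot 7 (ALU): stall WR_PORT — free A1,Mu2,Ld1,B1 rp1 wp0

reason(slot 6) = RD_PORT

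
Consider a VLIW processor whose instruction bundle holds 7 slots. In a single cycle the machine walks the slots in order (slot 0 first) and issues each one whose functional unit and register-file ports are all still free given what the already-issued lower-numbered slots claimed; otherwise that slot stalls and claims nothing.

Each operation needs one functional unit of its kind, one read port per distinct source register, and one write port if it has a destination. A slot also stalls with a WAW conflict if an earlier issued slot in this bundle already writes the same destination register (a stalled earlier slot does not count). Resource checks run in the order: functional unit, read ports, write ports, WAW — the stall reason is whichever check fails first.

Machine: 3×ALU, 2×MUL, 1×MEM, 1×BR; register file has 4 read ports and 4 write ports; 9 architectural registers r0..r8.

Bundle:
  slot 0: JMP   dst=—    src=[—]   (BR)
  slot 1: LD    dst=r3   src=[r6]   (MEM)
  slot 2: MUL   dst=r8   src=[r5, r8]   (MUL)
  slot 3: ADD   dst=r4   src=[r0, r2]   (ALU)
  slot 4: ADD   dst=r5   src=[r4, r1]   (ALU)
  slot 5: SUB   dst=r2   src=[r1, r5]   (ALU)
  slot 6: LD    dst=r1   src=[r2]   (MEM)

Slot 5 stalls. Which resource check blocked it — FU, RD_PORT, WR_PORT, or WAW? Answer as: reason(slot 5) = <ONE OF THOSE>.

  0. BR ⇒ go  {3A/2Mu/1Ld/0B | 4r 4w}
  1. MEM→r3 ⇒ go  {3A/2Mu/0Ld/0B | 3r 3w}
  2. MUL→r8 ⇒ go  {3A/1Mu/0Ld/0B | 1r 2w}
  3. ALU→r4 ⇒ no(RD_PORT)  {3A/1Mu/0Ld/0B | 1r 2w}
  4. ALU→r5 ⇒ no(RD_PORT)  {3A/1Mu/0Ld/0B | 1r 2w}
  5. ALU→r2 ⇒ no(RD_PORT)  {3A/1Mu/0Ld/0B | 1r 2w}
  6. MEM→r1 ⇒ no(FU)  {3A/1Mu/0Ld/0B | 1r 2w}

reason(slot 5) = RD_PORT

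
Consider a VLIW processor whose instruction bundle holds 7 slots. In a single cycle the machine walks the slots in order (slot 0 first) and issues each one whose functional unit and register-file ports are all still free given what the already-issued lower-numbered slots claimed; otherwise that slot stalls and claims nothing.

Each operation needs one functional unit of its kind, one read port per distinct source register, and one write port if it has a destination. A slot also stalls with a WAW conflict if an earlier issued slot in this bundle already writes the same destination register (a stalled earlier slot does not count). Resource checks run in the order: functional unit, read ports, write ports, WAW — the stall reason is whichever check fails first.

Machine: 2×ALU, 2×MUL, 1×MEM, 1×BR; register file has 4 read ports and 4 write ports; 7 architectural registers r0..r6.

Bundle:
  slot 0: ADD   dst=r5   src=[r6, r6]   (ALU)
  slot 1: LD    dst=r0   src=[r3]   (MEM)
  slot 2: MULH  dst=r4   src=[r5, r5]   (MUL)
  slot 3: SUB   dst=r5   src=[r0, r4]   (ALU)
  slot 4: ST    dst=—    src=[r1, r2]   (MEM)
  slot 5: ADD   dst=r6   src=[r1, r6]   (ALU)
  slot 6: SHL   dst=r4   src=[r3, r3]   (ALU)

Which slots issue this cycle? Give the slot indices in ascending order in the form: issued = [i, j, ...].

#0 ALU src=r6,r6 dispatched  <A:1 Mu:2 Ld:1 B:1 rd:3 wr:3>
#1 MEM src=r3 dispatched  <A:1 Mu:2 Ld:0 B:1 rd:2 wr:2>
#2 MUL src=r5,r5 dispatched  <A:1 Mu:1 Ld:0 B:1 rd:1 wr:1>
#3 ALU src=r0,r4 held:RD_PORT  <A:1 Mu:1 Ld:0 B:1 rd:1 wr:1>
#4 MEM src=r1,r2 held:FU  <A:1 Mu:1 Ld:0 B:1 rd:1 wr:1>
#5 ALU src=r1,r6 held:RD_PORT  <A:1 Mu:1 Ld:0 B:1 rd:1 wr:1>
#6 ALU src=r3,r3 held:WAW  <A:1 Mu:1 Ld:0 B:1 rd:1 wr:1>

issued = [0, 1, 2]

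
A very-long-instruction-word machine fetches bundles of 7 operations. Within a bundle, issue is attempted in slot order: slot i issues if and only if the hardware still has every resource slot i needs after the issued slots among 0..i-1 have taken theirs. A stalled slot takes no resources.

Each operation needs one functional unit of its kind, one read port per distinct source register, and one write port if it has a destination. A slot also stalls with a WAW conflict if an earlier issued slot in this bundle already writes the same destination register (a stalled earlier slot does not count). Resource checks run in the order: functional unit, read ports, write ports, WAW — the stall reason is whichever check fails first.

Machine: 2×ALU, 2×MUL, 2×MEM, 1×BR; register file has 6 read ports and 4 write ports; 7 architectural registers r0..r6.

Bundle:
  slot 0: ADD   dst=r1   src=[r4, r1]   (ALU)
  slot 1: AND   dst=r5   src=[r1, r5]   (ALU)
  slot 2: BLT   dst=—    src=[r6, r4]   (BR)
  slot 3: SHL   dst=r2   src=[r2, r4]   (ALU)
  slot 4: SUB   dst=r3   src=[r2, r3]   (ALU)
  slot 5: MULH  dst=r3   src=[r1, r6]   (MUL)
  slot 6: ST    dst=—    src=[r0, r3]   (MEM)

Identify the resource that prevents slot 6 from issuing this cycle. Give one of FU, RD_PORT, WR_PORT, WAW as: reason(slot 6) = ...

(0) want 1×ALU +2rd +1wr — yes → AL1|MU2|ME2|BR1|rd4|wr3
(1) want 1×ALU +2rd +1wr — yes → AL0|MU2|ME2|BR1|rd2|wr2
(2) want 1×BR +2rd +0wr — yes → AL0|MU2|ME2|BR0|rd0|wr2
(3) want 1×ALU +2rd +1wr — FU → AL0|MU2|ME2|BR0|rd0|wr2
(4) want 1×ALU +2rd +1wr — FU → AL0|MU2|ME2|BR0|rd0|wr2
(5) want 1×MUL +2rd +1wr — RD_PORT → AL0|MU2|ME2|BR0|rd0|wr2
(6) want 1×MEM +2rd +0wr — RD_PORT → AL0|MU2|ME2|BR0|rd0|wr2

reason(slot 6) = RD_PORT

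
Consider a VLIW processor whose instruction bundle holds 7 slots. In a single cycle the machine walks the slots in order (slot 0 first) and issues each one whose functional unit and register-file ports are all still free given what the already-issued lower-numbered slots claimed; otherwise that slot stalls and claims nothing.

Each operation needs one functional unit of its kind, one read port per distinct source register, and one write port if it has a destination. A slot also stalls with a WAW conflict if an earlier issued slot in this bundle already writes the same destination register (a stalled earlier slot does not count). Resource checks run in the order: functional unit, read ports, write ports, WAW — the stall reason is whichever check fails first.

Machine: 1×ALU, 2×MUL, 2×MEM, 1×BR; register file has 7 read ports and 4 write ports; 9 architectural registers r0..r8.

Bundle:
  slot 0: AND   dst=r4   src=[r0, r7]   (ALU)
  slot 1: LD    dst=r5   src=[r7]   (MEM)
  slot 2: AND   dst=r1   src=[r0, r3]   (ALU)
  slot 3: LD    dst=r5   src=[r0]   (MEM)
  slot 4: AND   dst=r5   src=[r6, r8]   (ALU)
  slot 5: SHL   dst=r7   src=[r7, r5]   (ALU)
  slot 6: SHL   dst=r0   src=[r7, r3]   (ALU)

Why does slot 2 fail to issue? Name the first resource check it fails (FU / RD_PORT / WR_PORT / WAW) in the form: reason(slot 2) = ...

#0 ALU src=r0,r7 dispatched  <A:0 Mu:2 Ld:2 B:1 rd:5 wr:3>
#1 MEM src=r7 dispatched  <A:0 Mu:2 Ld:1 B:1 rd:4 wr:2>
#2 ALU src=r0,r3 held:FU  <A:0 Mu:2 Ld:1 B:1 rd:4 wr:2>
#3 MEM src=r0 held:WAW  <A:0 Mu:2 Ld:1 B:1 rd:4 wr:2>
#4 ALU src=r6,r8 held:FU  <A:0 Mu:2 Ld:1 B:1 rd:4 wr:2>
#5 ALU src=r7,r5 held:FU  <A:0 Mu:2 Ld:1 B:1 rd:4 wr:2>
#6 ALU src=r7,r3 held:FU  <A:0 Mu:2 Ld:1 B:1 rd:4 wr:2>

reason(slot 2) = FU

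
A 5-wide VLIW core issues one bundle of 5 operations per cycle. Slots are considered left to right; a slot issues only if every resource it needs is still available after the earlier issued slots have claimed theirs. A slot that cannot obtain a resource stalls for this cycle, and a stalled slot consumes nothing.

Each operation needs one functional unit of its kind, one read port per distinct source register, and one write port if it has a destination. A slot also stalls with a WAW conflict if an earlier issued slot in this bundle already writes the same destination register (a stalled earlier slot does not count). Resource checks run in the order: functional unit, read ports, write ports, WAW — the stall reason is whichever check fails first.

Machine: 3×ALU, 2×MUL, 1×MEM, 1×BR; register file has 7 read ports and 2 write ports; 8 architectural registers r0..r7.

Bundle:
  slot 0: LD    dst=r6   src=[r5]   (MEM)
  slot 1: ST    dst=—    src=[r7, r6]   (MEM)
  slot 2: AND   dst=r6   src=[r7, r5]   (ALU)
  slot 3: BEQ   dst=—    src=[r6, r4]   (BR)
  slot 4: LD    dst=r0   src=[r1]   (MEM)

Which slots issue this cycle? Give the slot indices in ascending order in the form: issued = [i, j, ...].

issued = [0, 3]

#0 MEM src=r5 dispatched  <A:3 Mu:2 Ld:0 B:1 rd:6 wr:1>
#1 MEM src=r7,r6 held:FU  <A:3 Mu:2 Ld:0 B:1 rd:6 wr:1>
#2 ALU src=r7,r5 held:WAW  <A:3 Mu:2 Ld:0 B:1 rd:6 wr:1>
#3 BR src=r6,r4 dispatched  <A:3 Mu:2 Ld:0 B:0 rd:4 wr:1>
#4 MEM src=r1 held:FU  <A:3 Mu:2 Ld:0 B:0 rd:4 wr:1>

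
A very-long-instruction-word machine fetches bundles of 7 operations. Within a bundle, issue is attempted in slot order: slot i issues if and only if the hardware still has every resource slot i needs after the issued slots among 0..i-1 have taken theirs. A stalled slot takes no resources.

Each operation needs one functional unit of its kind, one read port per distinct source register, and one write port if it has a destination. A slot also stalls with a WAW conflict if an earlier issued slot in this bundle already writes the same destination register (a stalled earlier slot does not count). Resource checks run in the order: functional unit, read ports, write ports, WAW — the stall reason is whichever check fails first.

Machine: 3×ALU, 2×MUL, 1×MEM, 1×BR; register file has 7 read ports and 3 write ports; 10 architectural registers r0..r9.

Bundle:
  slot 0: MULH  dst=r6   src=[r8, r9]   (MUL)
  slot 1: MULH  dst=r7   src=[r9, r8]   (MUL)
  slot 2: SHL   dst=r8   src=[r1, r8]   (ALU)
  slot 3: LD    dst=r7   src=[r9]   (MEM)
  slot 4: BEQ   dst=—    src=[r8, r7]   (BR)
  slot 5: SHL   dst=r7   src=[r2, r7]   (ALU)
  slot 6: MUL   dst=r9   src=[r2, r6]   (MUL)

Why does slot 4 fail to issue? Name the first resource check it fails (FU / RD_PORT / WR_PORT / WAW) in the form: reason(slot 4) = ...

reason(slot 4) = RD_PORT

(0) want 1×MUL +2rd +1wr — yes → AL3|MU1|ME1|BR1|rd5|wr2
(1) want 1×MUL +2rd +1wr — yes → AL3|MU0|ME1|BR1|rd3|wr1
(2) want 1×ALU +2rd +1wr — yes → AL2|MU0|ME1|BR1|rd1|wr0
(3) want 1×MEM +1rd +1wr — WR_PORT → AL2|MU0|ME1|BR1|rd1|wr0
(4) want 1×BR +2rd +0wr — RD_PORT → AL2|MU0|ME1|BR1|rd1|wr0
(5) want 1×ALU +2rd +1wr — RD_PORT → AL2|MU0|ME1|BR1|rd1|wr0
(6) want 1×MUL +2rd +1wr — FU → AL2|MU0|ME1|BR1|rd1|wr0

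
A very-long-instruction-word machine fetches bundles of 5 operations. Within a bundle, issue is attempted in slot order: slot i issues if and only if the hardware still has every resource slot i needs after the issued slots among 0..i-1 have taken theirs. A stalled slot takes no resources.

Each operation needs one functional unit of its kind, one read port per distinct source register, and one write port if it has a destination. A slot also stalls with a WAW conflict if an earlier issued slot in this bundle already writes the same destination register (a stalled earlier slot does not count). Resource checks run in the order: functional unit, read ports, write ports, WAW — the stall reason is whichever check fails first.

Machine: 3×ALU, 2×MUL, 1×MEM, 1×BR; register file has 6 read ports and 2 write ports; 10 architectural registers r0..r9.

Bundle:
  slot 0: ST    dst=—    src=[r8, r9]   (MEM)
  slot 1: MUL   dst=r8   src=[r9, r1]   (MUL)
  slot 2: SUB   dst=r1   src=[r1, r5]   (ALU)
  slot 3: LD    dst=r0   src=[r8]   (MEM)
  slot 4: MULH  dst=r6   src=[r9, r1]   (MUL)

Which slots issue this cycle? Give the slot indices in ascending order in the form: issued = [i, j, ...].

issued = [0, 1, 2]

slot 0 (MEM): ISSUE — free A3,Mu2,Ld0,B1 rp4 wp2
slot 1 (MUL): ISSUE — free A3,Mu1,Ld0,B1 rp2 wp1
slot 2 (ALU): ISSUE — free A2,Mu1,Ld0,B1 rp0 wp0
slot 3 (MEM): stall FU — free A2,Mu1,Ld0,B1 rp0 wp0
slot 4 (MUL): stall RD_PORT — free A2,Mu1,Ld0,B1 rp0 wp0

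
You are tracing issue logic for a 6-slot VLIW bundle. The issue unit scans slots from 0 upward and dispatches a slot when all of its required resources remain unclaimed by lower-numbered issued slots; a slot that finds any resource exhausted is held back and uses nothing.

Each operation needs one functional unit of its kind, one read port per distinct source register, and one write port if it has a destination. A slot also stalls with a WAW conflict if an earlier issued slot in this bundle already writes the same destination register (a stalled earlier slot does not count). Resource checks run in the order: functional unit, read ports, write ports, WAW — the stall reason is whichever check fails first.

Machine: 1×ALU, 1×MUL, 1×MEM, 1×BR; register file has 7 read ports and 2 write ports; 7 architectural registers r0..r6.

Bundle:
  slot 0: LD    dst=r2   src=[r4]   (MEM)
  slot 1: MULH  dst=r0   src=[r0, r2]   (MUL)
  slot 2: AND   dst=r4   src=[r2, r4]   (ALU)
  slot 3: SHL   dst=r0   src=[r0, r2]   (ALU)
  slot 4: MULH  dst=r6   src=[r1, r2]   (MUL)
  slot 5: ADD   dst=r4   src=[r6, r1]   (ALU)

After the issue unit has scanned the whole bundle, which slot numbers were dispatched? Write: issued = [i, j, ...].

  0. MEM→r2 ⇒ go  {1A/1Mu/0Ld/1B | 6r 1w}
  1. MUL→r0 ⇒ go  {1A/0Mu/0Ld/1B | 4r 0w}
  2. ALU→r4 ⇒ no(WR_PORT)  {1A/0Mu/0Ld/1B | 4r 0w}
  3. ALU→r0 ⇒ no(WR_PORT)  {1A/0Mu/0Ld/1B | 4r 0w}
  4. MUL→r6 ⇒ no(FU)  {1A/0Mu/0Ld/1B | 4r 0w}
  5. ALU→r4 ⇒ no(WR_PORT)  {1A/0Mu/0Ld/1B | 4r 0w}

issued = [0, 1]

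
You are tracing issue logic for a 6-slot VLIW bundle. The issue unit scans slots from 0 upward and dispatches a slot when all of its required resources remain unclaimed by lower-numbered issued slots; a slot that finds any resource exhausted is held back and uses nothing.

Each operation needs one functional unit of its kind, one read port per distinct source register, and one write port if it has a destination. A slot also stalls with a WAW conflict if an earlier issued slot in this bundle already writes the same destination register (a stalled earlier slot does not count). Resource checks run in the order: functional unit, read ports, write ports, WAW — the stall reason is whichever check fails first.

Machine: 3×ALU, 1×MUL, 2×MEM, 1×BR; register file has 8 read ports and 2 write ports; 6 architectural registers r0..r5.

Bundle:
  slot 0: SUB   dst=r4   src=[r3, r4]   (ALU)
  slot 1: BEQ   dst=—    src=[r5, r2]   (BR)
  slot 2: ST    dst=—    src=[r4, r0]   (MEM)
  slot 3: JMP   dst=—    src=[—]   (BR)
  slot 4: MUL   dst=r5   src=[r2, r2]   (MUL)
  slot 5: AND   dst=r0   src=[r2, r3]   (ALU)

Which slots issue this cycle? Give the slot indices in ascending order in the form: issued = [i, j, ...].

#0 ALU src=r3,r4 dispatched  <A:2 Mu:1 Ld:2 B:1 rd:6 wr:1>
#1 BR src=r5,r2 dispatched  <A:2 Mu:1 Ld:2 B:0 rd:4 wr:1>
#2 MEM src=r4,r0 dispatched  <A:2 Mu:1 Ld:1 B:0 rd:2 wr:1>
#3 BR src=- held:FU  <A:2 Mu:1 Ld:1 B:0 rd:2 wr:1>
#4 MUL src=r2,r2 dispatched  <A:2 Mu:0 Ld:1 B:0 rd:1 wr:0>
#5 ALU src=r2,r3 held:RD_PORT  <A:2 Mu:0 Ld:1 B:0 rd:1 wr:0>

issued = [0, 1, 2, 4]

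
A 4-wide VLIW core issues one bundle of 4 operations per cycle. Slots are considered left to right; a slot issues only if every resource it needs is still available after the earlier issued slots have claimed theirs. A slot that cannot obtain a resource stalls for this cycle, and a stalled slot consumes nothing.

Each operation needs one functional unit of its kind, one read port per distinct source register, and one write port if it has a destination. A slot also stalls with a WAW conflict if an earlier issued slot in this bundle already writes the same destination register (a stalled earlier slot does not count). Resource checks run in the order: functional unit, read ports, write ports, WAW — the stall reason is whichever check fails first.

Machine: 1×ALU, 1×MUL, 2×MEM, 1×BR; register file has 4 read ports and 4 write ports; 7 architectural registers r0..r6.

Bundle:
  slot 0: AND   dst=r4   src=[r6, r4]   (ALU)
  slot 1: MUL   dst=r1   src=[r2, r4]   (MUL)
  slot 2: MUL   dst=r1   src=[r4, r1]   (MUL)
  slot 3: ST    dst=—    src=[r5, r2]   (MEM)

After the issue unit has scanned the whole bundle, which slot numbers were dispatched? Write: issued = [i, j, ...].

issued = [0, 1]

  0. ALU→r4 ⇒ go  {0A/1Mu/2Ld/1B | 2r 3w}
  1. MUL→r1 ⇒ go  {0A/0Mu/2Ld/1B | 0r 2w}
  2. MUL→r1 ⇒ no(FU)  {0A/0Mu/2Ld/1B | 0r 2w}
  3. MEM ⇒ no(RD_PORT)  {0A/0Mu/2Ld/1B | 0r 2w}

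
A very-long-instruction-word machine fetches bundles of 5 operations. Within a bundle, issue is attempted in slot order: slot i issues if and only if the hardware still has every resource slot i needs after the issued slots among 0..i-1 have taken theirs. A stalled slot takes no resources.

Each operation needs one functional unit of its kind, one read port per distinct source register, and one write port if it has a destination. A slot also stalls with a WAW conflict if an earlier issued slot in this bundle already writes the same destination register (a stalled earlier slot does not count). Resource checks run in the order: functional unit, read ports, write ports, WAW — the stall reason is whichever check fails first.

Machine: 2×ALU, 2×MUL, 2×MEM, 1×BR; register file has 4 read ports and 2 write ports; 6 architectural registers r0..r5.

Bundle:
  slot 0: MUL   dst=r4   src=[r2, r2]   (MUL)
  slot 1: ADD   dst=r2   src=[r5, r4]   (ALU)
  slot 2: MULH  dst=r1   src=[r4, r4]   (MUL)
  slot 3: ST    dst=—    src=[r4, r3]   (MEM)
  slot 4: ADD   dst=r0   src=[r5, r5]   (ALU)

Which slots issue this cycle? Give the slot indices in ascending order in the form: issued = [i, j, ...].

  0. MUL→r4 ⇒ go  {2A/1Mu/2Ld/1B | 3r 1w}
  1. ALU→r2 ⇒ go  {1A/1Mu/2Ld/1B | 1r 0w}
  2. MUL→r1 ⇒ no(WR_PORT)  {1A/1Mu/2Ld/1B | 1r 0w}
  3. MEM ⇒ no(RD_PORT)  {1A/1Mu/2Ld/1B | 1r 0w}
  4. ALU→r0 ⇒ no(WR_PORT)  {1A/1Mu/2Ld/1B | 1r 0w}

issued = [0, 1]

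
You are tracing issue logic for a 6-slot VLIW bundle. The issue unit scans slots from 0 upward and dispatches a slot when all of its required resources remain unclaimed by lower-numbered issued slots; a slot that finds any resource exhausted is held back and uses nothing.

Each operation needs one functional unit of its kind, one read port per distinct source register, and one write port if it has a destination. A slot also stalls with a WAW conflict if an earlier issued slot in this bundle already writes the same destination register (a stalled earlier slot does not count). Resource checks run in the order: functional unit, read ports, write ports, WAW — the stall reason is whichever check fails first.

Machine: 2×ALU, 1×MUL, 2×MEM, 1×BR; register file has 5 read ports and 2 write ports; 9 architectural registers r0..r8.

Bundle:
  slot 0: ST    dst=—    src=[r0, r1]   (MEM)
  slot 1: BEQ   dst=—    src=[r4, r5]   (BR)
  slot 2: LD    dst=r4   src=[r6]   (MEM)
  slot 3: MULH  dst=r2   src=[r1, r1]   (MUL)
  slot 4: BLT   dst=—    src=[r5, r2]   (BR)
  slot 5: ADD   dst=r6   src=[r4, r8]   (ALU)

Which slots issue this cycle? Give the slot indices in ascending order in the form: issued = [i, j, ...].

issued = [0, 1, 2]

slot 0 (MEM): ISSUE — free A2,Mu1,Ld1,B1 rp3 wp2
slot 1 (BR): ISSUE — free A2,Mu1,Ld1,B0 rp1 wp2
slot 2 (MEM): ISSUE — free A2,Mu1,Ld0,B0 rp0 wp1
slot 3 (MUL): stall RD_PORT — free A2,Mu1,Ld0,B0 rp0 wp1
slot 4 (BR): stall FU — free A2,Mu1,Ld0,B0 rp0 wp1
slot 5 (ALU): stall RD_PORT — free A2,Mu1,Ld0,B0 rp0 wp1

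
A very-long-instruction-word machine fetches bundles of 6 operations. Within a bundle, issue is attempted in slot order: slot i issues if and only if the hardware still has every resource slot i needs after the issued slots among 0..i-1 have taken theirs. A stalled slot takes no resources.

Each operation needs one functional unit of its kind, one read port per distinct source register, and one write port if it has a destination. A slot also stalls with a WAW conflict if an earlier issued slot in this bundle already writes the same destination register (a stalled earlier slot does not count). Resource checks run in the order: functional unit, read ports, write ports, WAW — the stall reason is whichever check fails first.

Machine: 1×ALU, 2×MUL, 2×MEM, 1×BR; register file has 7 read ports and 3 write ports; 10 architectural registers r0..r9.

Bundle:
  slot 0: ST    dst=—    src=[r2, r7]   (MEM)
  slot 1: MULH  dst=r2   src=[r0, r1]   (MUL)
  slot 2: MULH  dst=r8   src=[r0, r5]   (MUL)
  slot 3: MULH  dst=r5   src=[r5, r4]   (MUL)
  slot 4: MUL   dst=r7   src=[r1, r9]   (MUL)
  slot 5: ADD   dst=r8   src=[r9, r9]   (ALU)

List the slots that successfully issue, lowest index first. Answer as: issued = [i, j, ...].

issued = [0, 1, 2]

slot 0 (MEM): ISSUE — free A1,Mu2,Ld1,B1 rp5 wp3
slot 1 (MUL): ISSUE — free A1,Mu1,Ld1,B1 rp3 wp2
slot 2 (MUL): ISSUE — free A1,Mu0,Ld1,B1 rp1 wp1
slot 3 (MUL): stall FU — free A1,Mu0,Ld1,B1 rp1 wp1
slot 4 (MUL): stall FU — free A1,Mu0,Ld1,B1 rp1 wp1
slot 5 (ALU): stall WAW — free A1,Mu0,Ld1,B1 rp1 wp1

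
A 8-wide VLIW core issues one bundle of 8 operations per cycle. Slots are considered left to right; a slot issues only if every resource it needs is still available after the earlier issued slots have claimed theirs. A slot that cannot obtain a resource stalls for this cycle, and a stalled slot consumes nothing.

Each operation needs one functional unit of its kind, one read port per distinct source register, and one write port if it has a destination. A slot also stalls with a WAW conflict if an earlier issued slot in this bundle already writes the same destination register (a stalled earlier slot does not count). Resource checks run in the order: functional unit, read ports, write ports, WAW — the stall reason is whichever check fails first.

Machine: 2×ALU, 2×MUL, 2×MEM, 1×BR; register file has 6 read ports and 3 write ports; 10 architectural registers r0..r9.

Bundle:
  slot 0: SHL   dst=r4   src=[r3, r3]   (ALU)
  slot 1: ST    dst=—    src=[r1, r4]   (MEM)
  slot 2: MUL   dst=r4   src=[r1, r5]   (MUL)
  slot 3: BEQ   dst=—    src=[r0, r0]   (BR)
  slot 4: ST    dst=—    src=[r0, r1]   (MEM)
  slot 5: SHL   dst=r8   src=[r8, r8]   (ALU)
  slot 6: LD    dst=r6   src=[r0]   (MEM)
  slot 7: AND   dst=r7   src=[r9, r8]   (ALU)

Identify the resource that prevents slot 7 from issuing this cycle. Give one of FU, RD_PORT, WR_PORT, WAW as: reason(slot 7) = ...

reason(slot 7) = RD_PORT

#0 ALU src=r3,r3 dispatched  <A:1 Mu:2 Ld:2 B:1 rd:5 wr:2>
#1 MEM src=r1,r4 dispatched  <A:1 Mu:2 Ld:1 B:1 rd:3 wr:2>
#2 MUL src=r1,r5 held:WAW  <A:1 Mu:2 Ld:1 B:1 rd:3 wr:2>
#3 BR src=r0,r0 dispatched  <A:1 Mu:2 Ld:1 B:0 rd:2 wr:2>
#4 MEM src=r0,r1 dispatched  <A:1 Mu:2 Ld:0 B:0 rd:0 wr:2>
#5 ALU src=r8,r8 held:RD_PORT  <A:1 Mu:2 Ld:0 B:0 rd:0 wr:2>
#6 MEM src=r0 held:FU  <A:1 Mu:2 Ld:0 B:0 rd:0 wr:2>
#7 ALU src=r9,r8 held:RD_PORT  <A:1 Mu:2 Ld:0 B:0 rd:0 wr:2>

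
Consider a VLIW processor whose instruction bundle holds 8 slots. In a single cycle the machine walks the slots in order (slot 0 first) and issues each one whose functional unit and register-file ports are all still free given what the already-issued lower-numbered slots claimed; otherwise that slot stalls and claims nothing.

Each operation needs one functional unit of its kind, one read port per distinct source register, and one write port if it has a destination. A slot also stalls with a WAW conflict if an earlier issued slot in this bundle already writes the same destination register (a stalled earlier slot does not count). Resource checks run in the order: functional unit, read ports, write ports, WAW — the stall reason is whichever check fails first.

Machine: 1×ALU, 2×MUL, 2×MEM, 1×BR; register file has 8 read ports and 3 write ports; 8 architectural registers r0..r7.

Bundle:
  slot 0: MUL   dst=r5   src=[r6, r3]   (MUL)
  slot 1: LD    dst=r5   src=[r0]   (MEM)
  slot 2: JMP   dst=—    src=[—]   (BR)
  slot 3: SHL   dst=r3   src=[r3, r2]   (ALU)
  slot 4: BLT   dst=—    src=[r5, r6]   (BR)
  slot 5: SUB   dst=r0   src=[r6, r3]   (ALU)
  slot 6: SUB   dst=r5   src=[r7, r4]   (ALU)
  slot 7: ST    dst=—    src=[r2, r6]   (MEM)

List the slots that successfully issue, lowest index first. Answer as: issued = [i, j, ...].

issued = [0, 2, 3, 7]

(0) want 1×MUL +2rd +1wr — yes → AL1|MU1|ME2|BR1|rd6|wr2
(1) want 1×MEM +1rd +1wr — WAW → AL1|MU1|ME2|BR1|rd6|wr2
(2) want 1×BR +0rd +0wr — yes → AL1|MU1|ME2|BR0|rd6|wr2
(3) want 1×ALU +2rd +1wr — yes → AL0|MU1|ME2|BR0|rd4|wr1
(4) want 1×BR +2rd +0wr — FU → AL0|MU1|ME2|BR0|rd4|wr1
(5) want 1×ALU +2rd +1wr — FU → AL0|MU1|ME2|BR0|rd4|wr1
(6) want 1×ALU +2rd +1wr — FU → AL0|MU1|ME2|BR0|rd4|wr1
(7) want 1×MEM +2rd +0wr — yes → AL0|MU1|ME1|BR0|rd2|wr1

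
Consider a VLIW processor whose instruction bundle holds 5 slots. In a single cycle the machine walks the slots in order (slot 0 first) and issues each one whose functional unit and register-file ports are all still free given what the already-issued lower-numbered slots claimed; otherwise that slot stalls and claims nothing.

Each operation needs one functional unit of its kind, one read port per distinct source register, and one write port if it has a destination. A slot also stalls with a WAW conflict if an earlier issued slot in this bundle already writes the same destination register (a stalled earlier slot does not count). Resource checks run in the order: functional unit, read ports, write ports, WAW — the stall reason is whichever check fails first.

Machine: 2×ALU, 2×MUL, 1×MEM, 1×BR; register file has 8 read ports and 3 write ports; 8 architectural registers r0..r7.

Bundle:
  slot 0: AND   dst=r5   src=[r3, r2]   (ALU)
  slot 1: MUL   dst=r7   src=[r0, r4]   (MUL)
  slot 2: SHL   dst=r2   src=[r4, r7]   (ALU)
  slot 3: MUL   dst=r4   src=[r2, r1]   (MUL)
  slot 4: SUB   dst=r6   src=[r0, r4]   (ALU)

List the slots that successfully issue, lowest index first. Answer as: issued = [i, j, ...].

  0. ALU→r5 ⇒ go  {1A/2Mu/1Ld/1B | 6r 2w}
  1. MUL→r7 ⇒ go  {1A/1Mu/1Ld/1B | 4r 1w}
  2. ALU→r2 ⇒ go  {0A/1Mu/1Ld/1B | 2r 0w}
  3. MUL→r4 ⇒ no(WR_PORT)  {0A/1Mu/1Ld/1B | 2r 0w}
  4. ALU→r6 ⇒ no(FU)  {0A/1Mu/1Ld/1B | 2r 0w}

issued = [0, 1, 2]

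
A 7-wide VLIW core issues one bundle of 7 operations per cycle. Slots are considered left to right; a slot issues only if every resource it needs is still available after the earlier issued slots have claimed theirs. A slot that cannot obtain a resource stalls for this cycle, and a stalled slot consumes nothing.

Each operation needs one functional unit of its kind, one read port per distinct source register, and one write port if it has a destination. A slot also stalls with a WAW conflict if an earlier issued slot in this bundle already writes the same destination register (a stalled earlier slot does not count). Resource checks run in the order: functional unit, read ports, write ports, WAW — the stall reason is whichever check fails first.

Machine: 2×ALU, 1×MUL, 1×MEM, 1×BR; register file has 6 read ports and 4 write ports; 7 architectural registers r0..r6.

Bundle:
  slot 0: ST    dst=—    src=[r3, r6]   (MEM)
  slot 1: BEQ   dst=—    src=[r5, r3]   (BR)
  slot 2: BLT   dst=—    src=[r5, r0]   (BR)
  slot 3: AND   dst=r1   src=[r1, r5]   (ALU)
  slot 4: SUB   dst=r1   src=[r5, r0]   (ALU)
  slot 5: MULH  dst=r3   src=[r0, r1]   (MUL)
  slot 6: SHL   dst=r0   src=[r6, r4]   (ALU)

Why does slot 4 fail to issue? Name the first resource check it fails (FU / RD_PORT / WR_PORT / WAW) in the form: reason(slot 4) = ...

#0 MEM src=r3,r6 dispatched  <A:2 Mu:1 Ld:0 B:1 rd:4 wr:4>
#1 BR src=r5,r3 dispatched  <A:2 Mu:1 Ld:0 B:0 rd:2 wr:4>
#2 BR src=r5,r0 held:FU  <A:2 Mu:1 Ld:0 B:0 rd:2 wr:4>
#3 ALU src=r1,r5 dispatched  <A:1 Mu:1 Ld:0 B:0 rd:0 wr:3>
#4 ALU src=r5,r0 held:RD_PORT  <A:1 Mu:1 Ld:0 B:0 rd:0 wr:3>
#5 MUL src=r0,r1 held:RD_PORT  <A:1 Mu:1 Ld:0 B:0 rd:0 wr:3>
#6 ALU src=r6,r4 held:RD_PORT  <A:1 Mu:1 Ld:0 B:0 rd:0 wr:3>

reason(slot 4) = RD_PORT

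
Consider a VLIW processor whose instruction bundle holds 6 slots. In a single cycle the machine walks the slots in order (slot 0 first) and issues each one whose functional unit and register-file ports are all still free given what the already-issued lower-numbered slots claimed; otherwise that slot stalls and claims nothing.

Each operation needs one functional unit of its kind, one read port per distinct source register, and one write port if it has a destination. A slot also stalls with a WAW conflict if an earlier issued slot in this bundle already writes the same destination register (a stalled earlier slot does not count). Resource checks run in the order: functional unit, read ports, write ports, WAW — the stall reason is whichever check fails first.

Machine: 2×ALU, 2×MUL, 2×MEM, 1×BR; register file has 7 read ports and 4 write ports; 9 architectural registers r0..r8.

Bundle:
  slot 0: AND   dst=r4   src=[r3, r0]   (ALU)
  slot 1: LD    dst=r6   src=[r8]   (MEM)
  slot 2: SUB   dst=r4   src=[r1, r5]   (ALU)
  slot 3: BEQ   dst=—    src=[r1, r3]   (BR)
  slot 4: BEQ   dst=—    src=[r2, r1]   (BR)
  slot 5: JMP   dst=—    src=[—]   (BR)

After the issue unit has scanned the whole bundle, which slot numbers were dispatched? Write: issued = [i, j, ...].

issued = [0, 1, 3]

[0] ALU needs rd=2 wr=1: ok; after: ALU=1 MUL=2 MEM=2 BR=1, R=5, W=3
[1] MEM needs rd=1 wr=1: ok; after: ALU=1 MUL=2 MEM=1 BR=1, R=4, W=2
[2] ALU needs rd=2 wr=1: WAW; after: ALU=1 MUL=2 MEM=1 BR=1, R=4, W=2
[3] BR needs rd=2 wr=0: ok; after: ALU=1 MUL=2 MEM=1 BR=0, R=2, W=2
[4] BR needs rd=2 wr=0: FU; after: ALU=1 MUL=2 MEM=1 BR=0, R=2, W=2
[5] BR needs rd=0 wr=0: FU; after: ALU=1 MUL=2 MEM=1 BR=0, R=2, W=2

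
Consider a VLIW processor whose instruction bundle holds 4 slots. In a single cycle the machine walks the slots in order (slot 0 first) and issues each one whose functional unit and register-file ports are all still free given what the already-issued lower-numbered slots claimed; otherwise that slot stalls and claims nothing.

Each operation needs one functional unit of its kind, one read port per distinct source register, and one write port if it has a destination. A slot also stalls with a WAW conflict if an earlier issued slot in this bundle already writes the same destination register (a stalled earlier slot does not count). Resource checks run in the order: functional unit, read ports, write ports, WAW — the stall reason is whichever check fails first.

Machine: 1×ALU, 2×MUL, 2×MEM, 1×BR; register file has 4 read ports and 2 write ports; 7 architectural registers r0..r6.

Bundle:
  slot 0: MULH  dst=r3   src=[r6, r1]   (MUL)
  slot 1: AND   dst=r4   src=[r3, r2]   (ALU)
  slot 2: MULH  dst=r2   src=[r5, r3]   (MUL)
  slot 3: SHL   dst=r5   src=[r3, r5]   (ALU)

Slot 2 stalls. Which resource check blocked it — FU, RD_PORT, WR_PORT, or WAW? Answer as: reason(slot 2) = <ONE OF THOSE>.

reason(slot 2) = RD_PORT

(0) want 1×MUL +2rd +1wr — yes → AL1|MU1|ME2|BR1|rd2|wr1
(1) want 1×ALU +2rd +1wr — yes → AL0|MU1|ME2|BR1|rd0|wr0
(2) want 1×MUL +2rd +1wr — RD_PORT → AL0|MU1|ME2|BR1|rd0|wr0
(3) want 1×ALU +2rd +1wr — FU → AL0|MU1|ME2|BR1|rd0|wr0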